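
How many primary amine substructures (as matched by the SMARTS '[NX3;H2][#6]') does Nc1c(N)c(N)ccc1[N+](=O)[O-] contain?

3

[NX3;H2][#6] is the SMARTS for a primary amine: a trivalent nitrogen with two H attached to carbon.
The molecule carries 3 separate instances of a primary amino group (-NH2) meeting every constraint; each maps to a distinct set of atoms, giving 3 matches.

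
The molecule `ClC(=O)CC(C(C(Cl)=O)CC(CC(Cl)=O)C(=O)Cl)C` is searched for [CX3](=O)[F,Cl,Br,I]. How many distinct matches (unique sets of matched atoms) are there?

4

[CX3](=O)[F,Cl,Br,I] is the SMARTS for an acyl halide: a carbonyl carbon bonded to a halogen.
The molecule carries 4 separate instances of an acyl chloride (-C(=O)Cl) meeting every constraint; each maps to a distinct set of atoms, giving 4 matches.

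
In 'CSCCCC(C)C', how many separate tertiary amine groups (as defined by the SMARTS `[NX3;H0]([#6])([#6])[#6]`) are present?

0

[NX3;H0]([#6])([#6])[#6] is the SMARTS for a tertiary amine: a trivalent nitrogen with no H, bonded to three carbons.
No fragment in the molecule satisfies every constraint, giving 0 matches.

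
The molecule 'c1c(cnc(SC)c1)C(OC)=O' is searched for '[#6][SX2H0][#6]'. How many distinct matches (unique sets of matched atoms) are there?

[#6][SX2H0][#6] is the SMARTS for a thioether: an aliphatic sulfur bridging two carbons with no H on the sulfur.
Exactly one fragment in the molecule meets all constraints, giving 1 match.

1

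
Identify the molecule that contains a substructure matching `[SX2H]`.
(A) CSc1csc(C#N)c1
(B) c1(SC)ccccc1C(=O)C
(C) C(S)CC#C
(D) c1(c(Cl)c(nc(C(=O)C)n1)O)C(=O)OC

[SX2H] describes an aliphatic sulfur with two connections, one being H (a thiol).
(A) has a methylthio ether (-SCH3) but the sulfur has H0 (bonded to two carbons), not H1.
(B) has a methylthio ether (-SCH3) but the sulfur has H0 (bonded to two carbons), not H1.
(C) contains a thiol (-SH), which satisfies every atom and bond constraint.
(D) has a hydroxyl group (-OH) but it is an -OH, not an -SH.
So the answer is (C).

C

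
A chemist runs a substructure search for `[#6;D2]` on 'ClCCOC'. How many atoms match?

The query [#6;D2] means: any carbon bonded to exactly two heavy atoms.
Check the 5 heavy atoms by environment: 2× C (D2) → match; 1× Cl (D1) → no; 1× O (D2) → no; 1× C (D1) → no.
That gives 2 matching atoms.

2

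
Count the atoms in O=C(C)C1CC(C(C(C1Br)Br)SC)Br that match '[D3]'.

6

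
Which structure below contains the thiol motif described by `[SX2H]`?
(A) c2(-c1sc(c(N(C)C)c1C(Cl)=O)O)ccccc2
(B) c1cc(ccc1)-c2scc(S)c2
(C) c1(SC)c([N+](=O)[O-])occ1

[SX2H] describes an aliphatic sulfur with two connections, one being H (a thiol).
(A) has a hydroxyl group (-OH) but it is an -OH, not an -SH.
(B) contains a thiol (-SH), which satisfies every atom and bond constraint.
(C) has a methylthio ether (-SCH3) but the sulfur has H0 (bonded to two carbons), not H1.
So the answer is (B).

B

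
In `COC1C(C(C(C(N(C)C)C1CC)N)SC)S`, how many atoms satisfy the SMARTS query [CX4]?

The query [CX4] means: C with X4: aliphatic carbon with exactly 4 total connections (bonds + H).
Check the 17 heavy atoms by environment: 12× C (X4) → match; 2× S (X2) → no; 2× N (X3) → no; 1× O (X2) → no.
That gives 12 matching atoms.

12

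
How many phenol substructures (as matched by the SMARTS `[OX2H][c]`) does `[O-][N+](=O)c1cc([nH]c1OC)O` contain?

1

[OX2H][c] is the SMARTS for a phenol: a hydroxyl oxygen attached to an aromatic carbon.
Exactly one fragment in the molecule meets all constraints, giving 1 match.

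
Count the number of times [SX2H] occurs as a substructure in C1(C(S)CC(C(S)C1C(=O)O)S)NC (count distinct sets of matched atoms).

3

[SX2H] is the SMARTS for a thiol: an aliphatic sulfur with two connections, one being H.
The molecule carries 3 separate instances of a thiol (-SH) meeting every constraint; each maps to a distinct set of atoms, giving 3 matches.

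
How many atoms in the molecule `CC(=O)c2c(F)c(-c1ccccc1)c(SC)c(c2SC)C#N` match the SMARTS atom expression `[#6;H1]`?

5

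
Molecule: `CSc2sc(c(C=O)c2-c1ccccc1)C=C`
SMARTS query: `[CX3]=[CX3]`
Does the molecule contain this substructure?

Yes

The pattern [CX3]=[CX3] describes a non-aromatic C=C double bond between two sp2 carbons — an alkene.
The molecule carries a vinyl group (-CH=CH2), whose atoms satisfy every constraint of the query, so the pattern matches.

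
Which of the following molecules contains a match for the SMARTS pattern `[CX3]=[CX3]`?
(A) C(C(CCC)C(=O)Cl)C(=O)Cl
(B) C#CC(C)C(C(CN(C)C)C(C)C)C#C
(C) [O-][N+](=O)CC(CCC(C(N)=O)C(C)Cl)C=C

C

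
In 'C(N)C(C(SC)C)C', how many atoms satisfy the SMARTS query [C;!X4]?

The query [C;!X4] means: aliphatic carbon that does not have four total connections.
Check the 8 heavy atoms by environment: 6× C (X4) → no; 1× S (X2) → no; 1× N (X3) → no.
No environment satisfies the query, so 0 matching atoms.

0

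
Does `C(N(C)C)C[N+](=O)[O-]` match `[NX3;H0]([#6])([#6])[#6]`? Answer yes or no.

Yes

The pattern [NX3;H0]([#6])([#6])[#6] describes a trivalent nitrogen with no H, bonded to three carbons — a tertiary amine.
The molecule carries a dimethylamino group (-N(CH3)2), whose atoms satisfy every constraint of the query, so the pattern matches.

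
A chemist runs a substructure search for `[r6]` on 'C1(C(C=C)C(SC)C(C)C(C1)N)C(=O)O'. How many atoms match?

6

Check the 15 heavy atoms by environment: 6× C (in 6-ring) → match; 5× C (acyclic) → no; 2× O (acyclic) → no; 1× N (acyclic) → no; 1× S (acyclic) → no.
That gives 6 matching atoms.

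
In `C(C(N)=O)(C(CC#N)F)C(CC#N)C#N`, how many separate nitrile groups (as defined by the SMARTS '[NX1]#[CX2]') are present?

3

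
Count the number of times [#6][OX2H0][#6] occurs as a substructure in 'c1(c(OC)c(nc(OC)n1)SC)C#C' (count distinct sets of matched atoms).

2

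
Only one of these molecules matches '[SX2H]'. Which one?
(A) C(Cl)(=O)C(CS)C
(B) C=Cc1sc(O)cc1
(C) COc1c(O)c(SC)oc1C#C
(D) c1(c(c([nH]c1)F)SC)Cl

A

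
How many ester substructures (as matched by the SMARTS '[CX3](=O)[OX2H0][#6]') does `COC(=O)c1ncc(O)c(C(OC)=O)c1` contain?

2

[CX3](=O)[OX2H0][#6] is the SMARTS for an ester: a carbonyl carbon bonded to an oxygen that is itself bonded to carbon (no H on that O).
The molecule carries 2 separate instances of a methyl-ester group (-C(=O)OCH3) meeting every constraint; each maps to a distinct set of atoms, giving 2 matches.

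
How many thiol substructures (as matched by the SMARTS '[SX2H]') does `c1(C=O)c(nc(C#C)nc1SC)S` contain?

1

[SX2H] is the SMARTS for a thiol: an aliphatic sulfur with two connections, one being H.
Exactly one fragment in the molecule meets all constraints, giving 1 match.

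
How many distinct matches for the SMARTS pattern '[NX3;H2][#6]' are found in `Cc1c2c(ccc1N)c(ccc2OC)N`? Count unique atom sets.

2

[NX3;H2][#6] is the SMARTS for a primary amine: a trivalent nitrogen with two H attached to carbon.
The molecule carries 2 separate instances of a primary amino group (-NH2) meeting every constraint; each maps to a distinct set of atoms, giving 2 matches.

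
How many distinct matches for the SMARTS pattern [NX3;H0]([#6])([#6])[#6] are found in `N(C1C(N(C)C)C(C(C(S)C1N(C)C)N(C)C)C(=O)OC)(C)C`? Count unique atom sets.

4

[NX3;H0]([#6])([#6])[#6] is the SMARTS for a tertiary amine: a trivalent nitrogen with no H, bonded to three carbons.
The molecule carries 4 separate instances of a dimethylamino group (-N(CH3)2) meeting every constraint; each maps to a distinct set of atoms, giving 4 matches.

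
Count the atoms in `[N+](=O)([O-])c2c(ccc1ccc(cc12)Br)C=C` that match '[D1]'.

Check the 16 heavy atoms by environment: 5× c (aromatic, D3) → no; 5× c (aromatic, D2) → no; 1× N (charge +1, D3) → no; 1× O (charge -1, D1) → match; 1× O (D1) → match; 1× C (D2) → no; 1× C (D1) → match; 1× Br (D1) → match.
Summing the matching environments: 1 + 1 + 1 + 1 = 4 matching atoms.

4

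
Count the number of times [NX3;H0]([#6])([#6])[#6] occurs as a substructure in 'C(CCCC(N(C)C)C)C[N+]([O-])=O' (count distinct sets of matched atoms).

[NX3;H0]([#6])([#6])[#6] is the SMARTS for a tertiary amine: a trivalent nitrogen with no H, bonded to three carbons.
Exactly one fragment in the molecule meets all constraints, giving 1 match.

1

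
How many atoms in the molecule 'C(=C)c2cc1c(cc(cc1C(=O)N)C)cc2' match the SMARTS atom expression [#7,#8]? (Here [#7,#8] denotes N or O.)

The query [#7,#8] means: nitrogen or oxygen (comma = OR).
Check the 16 heavy atoms by environment: 10× c (aromatic) → no; 4× C → no; 1× O → match; 1× N → match.
Summing the matching environments: 1 + 1 = 2 matching atoms.

2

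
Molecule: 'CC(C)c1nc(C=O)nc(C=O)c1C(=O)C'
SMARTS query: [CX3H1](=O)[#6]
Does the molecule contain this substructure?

Yes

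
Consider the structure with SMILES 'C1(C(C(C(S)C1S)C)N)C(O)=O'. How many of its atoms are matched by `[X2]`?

3

The query [X2] means: any atom with exactly two total connections (bonds + H).
Check the 12 heavy atoms by environment: 6× C (X4) → no; 2× S (X2) → match; 1× C (X3) → no; 1× O (X1) → no; 1× O (X2) → match; 1× N (X3) → no.
Summing the matching environments: 2 + 1 = 3 matching atoms.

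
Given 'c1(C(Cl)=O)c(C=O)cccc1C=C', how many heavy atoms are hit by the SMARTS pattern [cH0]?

3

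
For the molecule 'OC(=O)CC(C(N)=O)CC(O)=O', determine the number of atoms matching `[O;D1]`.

Check the 12 heavy atoms by environment: 2× C (D2) → no; 4× C (D3) → no; 5× O (D1) → match; 1× N (D1) → no.
That gives 5 matching atoms.

5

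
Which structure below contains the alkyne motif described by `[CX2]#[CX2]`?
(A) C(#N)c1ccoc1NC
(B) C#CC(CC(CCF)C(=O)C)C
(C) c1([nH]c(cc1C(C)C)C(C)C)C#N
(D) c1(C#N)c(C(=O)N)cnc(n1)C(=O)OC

[CX2]#[CX2] describes a carbon-carbon triple bond (an alkyne).
(A) has a nitrile (-C#N) but the triple bond is C#N, not C#C.
(B) contains an ethynyl group (-C#CH), which satisfies every atom and bond constraint.
(C) has a nitrile (-C#N) but the triple bond is C#N, not C#C.
(D) has a nitrile (-C#N) but the triple bond is C#N, not C#C.
So the answer is (B).

B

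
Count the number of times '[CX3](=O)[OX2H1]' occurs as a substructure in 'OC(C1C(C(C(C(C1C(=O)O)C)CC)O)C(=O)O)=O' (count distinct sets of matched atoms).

3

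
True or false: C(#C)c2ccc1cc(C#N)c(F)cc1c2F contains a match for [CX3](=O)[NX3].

False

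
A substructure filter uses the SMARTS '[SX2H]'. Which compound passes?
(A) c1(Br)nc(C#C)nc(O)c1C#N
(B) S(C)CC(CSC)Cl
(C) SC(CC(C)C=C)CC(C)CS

C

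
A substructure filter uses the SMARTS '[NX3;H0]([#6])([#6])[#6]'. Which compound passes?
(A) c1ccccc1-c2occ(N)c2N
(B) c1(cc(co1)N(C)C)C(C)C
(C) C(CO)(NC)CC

B

[NX3;H0]([#6])([#6])[#6] describes a trivalent nitrogen with no H, bonded to three carbons (a tertiary amine).
(A) has a primary amino group (-NH2) but the nitrogen has H2, not H0 with three carbons.
(B) contains a dimethylamino group (-N(CH3)2), which satisfies every atom and bond constraint.
(C) has an N-methylamino group (-NHCH3) but the nitrogen still has one H (H1), not H0.
So the answer is (B).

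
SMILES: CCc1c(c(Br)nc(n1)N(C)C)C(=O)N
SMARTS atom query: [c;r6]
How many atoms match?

Check the 15 heavy atoms by environment: 2× n (aromatic, in 6-ring) → no; 4× c (aromatic, in 6-ring) → match; 5× C (acyclic) → no; 1× Br (acyclic) → no; 1× O (acyclic) → no; 2× N (acyclic) → no.
That gives 4 matching atoms.

4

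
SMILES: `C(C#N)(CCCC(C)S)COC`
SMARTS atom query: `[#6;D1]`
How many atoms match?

2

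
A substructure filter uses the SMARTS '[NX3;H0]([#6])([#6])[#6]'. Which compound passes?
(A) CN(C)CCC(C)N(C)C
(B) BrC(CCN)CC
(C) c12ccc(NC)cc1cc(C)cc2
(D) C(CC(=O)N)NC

[NX3;H0]([#6])([#6])[#6] describes a trivalent nitrogen with no H, bonded to three carbons (a tertiary amine).
(A) contains a dimethylamino group (-N(CH3)2), which satisfies every atom and bond constraint.
(B) has a primary amino group (-NH2) but the nitrogen has H2, not H0 with three carbons.
(C) has an N-methylamino group (-NHCH3) but the nitrogen still has one H (H1), not H0.
(D) has an N-methylamino group (-NHCH3) but the nitrogen still has one H (H1), not H0.
So the answer is (A).

A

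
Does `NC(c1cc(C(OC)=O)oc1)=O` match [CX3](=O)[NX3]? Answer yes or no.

Yes

The pattern [CX3](=O)[NX3] describes a carbonyl carbon bonded to a trivalent nitrogen — an amide.
The molecule carries a primary amide (-C(=O)NH2), whose atoms satisfy every constraint of the query, so the pattern matches.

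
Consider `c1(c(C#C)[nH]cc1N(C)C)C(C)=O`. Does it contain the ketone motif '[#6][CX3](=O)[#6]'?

Yes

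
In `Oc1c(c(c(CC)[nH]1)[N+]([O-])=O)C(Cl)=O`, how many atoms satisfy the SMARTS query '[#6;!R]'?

3

Check the 14 heavy atoms by environment: 1× n (aromatic, in 5-ring) → no; 4× c (aromatic, in 5-ring) → no; 3× C (acyclic) → match; 1× N (charge +1, acyclic) → no; 1× O (charge -1, acyclic) → no; 3× O (acyclic) → no; 1× Cl (acyclic) → no.
That gives 3 matching atoms.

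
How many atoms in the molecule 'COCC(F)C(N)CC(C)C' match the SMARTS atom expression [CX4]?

Check the 11 heavy atoms by environment: 8× C (X4) → match; 1× O (X2) → no; 1× N (X3) → no; 1× F (X1) → no.
That gives 8 matching atoms.

8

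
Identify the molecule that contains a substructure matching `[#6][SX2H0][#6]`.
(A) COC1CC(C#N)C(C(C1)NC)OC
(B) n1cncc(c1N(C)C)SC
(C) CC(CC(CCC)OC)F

[#6][SX2H0][#6] describes an aliphatic sulfur bridging two carbons with no H on the sulfur (a thioether).
(A) has a methoxy ether (-OCH3) but the bridging atom is O, not S.
(B) contains a methylthio ether (-SCH3), which satisfies every atom and bond constraint.
(C) has a methoxy ether (-OCH3) but the bridging atom is O, not S.
So the answer is (B).

B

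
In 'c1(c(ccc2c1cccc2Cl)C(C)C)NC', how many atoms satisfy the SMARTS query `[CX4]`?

4

The query [CX4] means: C with X4: aliphatic carbon with exactly 4 total connections (bonds + H).
Check the 16 heavy atoms by environment: 10× c (aromatic, X3) → no; 4× C (X4) → match; 1× N (X3) → no; 1× Cl (X1) → no.
That gives 4 matching atoms.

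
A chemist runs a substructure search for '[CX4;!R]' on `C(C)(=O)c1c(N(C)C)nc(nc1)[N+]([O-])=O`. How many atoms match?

Check the 15 heavy atoms by environment: 2× n (aromatic, X2, in 6-ring) → no; 4× c (aromatic, X3, in 6-ring) → no; 1× C (X3, acyclic) → no; 2× O (X1, acyclic) → no; 3× C (X4, acyclic) → match; 1× N (charge +1, X3, acyclic) → no; 1× O (charge -1, X1, acyclic) → no; 1× N (X3, acyclic) → no.
That gives 3 matching atoms.

3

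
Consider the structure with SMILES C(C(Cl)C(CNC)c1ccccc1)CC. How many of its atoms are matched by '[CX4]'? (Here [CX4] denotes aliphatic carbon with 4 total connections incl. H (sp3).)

The query [CX4] means: C with X4: aliphatic carbon with exactly 4 total connections (bonds + H).
Check the 15 heavy atoms by environment: 7× C (X4) → match; 1× Cl (X1) → no; 1× N (X3) → no; 6× c (aromatic, X3) → no.
That gives 7 matching atoms.

7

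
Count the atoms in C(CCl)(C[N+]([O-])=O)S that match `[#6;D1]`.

0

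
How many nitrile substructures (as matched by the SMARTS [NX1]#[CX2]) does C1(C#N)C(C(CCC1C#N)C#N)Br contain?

3

[NX1]#[CX2] is the SMARTS for a nitrile: a nitrogen triple-bonded to a two-connected carbon.
The molecule carries 3 separate instances of a nitrile (-C#N) meeting every constraint; each maps to a distinct set of atoms, giving 3 matches.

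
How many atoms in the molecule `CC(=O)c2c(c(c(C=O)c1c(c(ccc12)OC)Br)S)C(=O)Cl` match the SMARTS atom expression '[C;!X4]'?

3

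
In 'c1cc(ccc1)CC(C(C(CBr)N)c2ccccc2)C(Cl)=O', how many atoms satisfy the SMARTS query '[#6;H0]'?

3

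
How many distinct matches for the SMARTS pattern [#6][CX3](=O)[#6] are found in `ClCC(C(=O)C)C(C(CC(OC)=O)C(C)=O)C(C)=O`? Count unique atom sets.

3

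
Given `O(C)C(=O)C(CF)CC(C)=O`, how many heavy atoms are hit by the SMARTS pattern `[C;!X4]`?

The query [C;!X4] means: aliphatic carbon that does not have four total connections.
Check the 11 heavy atoms by environment: 5× C (X4) → no; 2× C (X3) → match; 2× O (X1) → no; 1× O (X2) → no; 1× F (X1) → no.
That gives 2 matching atoms.

2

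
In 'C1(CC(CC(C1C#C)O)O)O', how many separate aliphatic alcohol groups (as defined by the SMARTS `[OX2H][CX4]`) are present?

[OX2H][CX4] is the SMARTS for an aliphatic alcohol: a hydroxyl oxygen bound to an sp3 (X4) carbon.
The molecule carries 3 separate instances of a hydroxyl group (-OH) meeting every constraint; each maps to a distinct set of atoms, giving 3 matches.

3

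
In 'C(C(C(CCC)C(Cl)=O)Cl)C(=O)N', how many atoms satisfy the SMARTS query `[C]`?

The query [C] means: uppercase C matches aliphatic (non-aromatic) carbon only.
Check the 13 heavy atoms by environment: 8× C → match; 2× O → no; 1× N → no; 2× Cl → no.
That gives 8 matching atoms.

8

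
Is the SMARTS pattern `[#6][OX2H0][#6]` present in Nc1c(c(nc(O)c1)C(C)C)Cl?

No

The pattern [#6][OX2H0][#6] describes an aliphatic oxygen bridging two carbons with no H on the oxygen — an ether.
The closest candidate here is a hydroxyl group (-OH), but the oxygen has H1, not H0 bridging two carbons. No other fragment satisfies the full query, so there is no match.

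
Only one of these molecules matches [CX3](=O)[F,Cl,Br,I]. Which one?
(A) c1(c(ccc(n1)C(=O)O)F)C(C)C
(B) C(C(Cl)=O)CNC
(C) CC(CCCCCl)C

B

[CX3](=O)[F,Cl,Br,I] describes a carbonyl carbon bonded to a halogen (an acyl halide).
(A) has a carboxylic acid group (-C(=O)OH) but the carbonyl is bonded to -OH, not to a halogen.
(B) contains an acyl chloride (-C(=O)Cl), which satisfies every atom and bond constraint.
(C) has a chloro substituent but the Cl is not on a carbonyl carbon.
So the answer is (B).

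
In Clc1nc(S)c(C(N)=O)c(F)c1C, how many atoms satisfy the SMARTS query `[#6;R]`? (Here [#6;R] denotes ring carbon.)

The query [#6;R] means: carbon that is part of a ring.
Check the 13 heavy atoms by environment: 1× n (aromatic, in 6-ring) → no; 5× c (aromatic, in 6-ring) → match; 1× Cl (acyclic) → no; 2× C (acyclic) → no; 1× O (acyclic) → no; 1× N (acyclic) → no; 1× F (acyclic) → no; 1× S (acyclic) → no.
That gives 5 matching atoms.

5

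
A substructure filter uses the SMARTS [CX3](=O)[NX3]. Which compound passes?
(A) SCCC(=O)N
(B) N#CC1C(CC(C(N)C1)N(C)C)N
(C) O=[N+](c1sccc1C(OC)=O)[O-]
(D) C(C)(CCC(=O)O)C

A

[CX3](=O)[NX3] describes a carbonyl carbon bonded to a trivalent nitrogen (an amide).
(A) contains a primary amide (-C(=O)NH2), which satisfies every atom and bond constraint.
(B) has a primary amino group (-NH2) but the -NH2 is not attached to a carbonyl carbon.
(C) has a methyl-ester group (-C(=O)OCH3) but the carbonyl is bonded to O, not to an NX3 nitrogen.
(D) has a carboxylic acid group (-C(=O)OH) but the carbonyl is bonded to O, not to an NX3 nitrogen.
So the answer is (A).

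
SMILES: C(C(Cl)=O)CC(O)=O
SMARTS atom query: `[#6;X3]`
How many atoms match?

2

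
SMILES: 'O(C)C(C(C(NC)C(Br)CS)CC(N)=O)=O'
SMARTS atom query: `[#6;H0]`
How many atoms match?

The query [#6;H0] means: any carbon with no attached hydrogen.
Check the 16 heavy atoms by environment: 2× C (H2) → no; 3× C (H1) → no; 2× C (H0) → match; 3× O (H0) → no; 2× C (H3) → no; 1× Br (H0) → no; 1× N (H1) → no; 1× N (H2) → no; 1× S (H1) → no.
That gives 2 matching atoms.

2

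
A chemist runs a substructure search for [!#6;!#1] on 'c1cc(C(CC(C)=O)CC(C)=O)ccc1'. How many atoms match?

The query [!#6;!#1] means: not carbon and not hydrogen — any heteroatom.
Check the 15 heavy atoms by environment: 7× C → no; 2× O → match; 6× c (aromatic) → no.
That gives 2 matching atoms.

2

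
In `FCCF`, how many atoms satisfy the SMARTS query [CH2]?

2

The query [CH2] means: aliphatic carbon with exactly two hydrogens.
Check the 4 heavy atoms by environment: 2× C (H2) → match; 2× F (H0) → no.
That gives 2 matching atoms.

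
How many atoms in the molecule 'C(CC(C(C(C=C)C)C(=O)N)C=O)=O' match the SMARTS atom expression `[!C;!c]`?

4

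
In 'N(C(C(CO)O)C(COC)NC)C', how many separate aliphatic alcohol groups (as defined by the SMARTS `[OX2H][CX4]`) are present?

[OX2H][CX4] is the SMARTS for an aliphatic alcohol: a hydroxyl oxygen bound to an sp3 (X4) carbon.
The molecule carries 2 separate instances of a hydroxyl group (-OH) meeting every constraint; each maps to a distinct set of atoms, giving 2 matches.

2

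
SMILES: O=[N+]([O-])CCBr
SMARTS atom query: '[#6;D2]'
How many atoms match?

2

The query [#6;D2] means: any carbon bonded to exactly two heavy atoms.
Check the 6 heavy atoms by environment: 2× C (D2) → match; 1× N (charge +1, D3) → no; 1× O (charge -1, D1) → no; 1× O (D1) → no; 1× Br (D1) → no.
That gives 2 matching atoms.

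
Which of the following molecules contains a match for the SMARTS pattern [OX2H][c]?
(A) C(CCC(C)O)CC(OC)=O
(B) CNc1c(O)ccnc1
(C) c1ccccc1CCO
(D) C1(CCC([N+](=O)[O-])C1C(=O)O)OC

[OX2H][c] describes a hydroxyl oxygen attached to an aromatic carbon (a phenol).
(A) has a hydroxyl group (-OH) but the -OH is on an aliphatic carbon, not an aromatic c.
(B) contains a hydroxyl group (-OH), which satisfies every atom and bond constraint.
(C) has a hydroxyl group (-OH) but the -OH is on an aliphatic carbon, not an aromatic c.
(D) has a methoxy ether (-OCH3) but the oxygen has H0, not H1.
So the answer is (B).

B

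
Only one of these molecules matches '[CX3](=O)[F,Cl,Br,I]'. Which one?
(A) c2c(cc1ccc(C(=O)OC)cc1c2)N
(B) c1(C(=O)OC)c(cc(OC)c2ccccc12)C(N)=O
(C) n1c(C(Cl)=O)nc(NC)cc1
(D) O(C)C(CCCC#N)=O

[CX3](=O)[F,Cl,Br,I] describes a carbonyl carbon bonded to a halogen (an acyl halide).
(A) has a methyl-ester group (-C(=O)OCH3) but the carbonyl is bonded to -O-C, not to a halogen.
(B) has a methyl-ester group (-C(=O)OCH3) but the carbonyl is bonded to -O-C, not to a halogen.
(C) contains an acyl chloride (-C(=O)Cl), which satisfies every atom and bond constraint.
(D) has a methyl-ester group (-C(=O)OCH3) but the carbonyl is bonded to -O-C, not to a halogen.
So the answer is (C).

C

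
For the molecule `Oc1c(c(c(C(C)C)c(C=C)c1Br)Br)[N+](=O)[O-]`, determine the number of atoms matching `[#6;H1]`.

Check the 17 heavy atoms by environment: 6× c (aromatic, H0) → no; 2× C (H1) → match; 1× C (H2) → no; 2× Br (H0) → no; 2× C (H3) → no; 1× N (charge +1, H0) → no; 1× O (charge -1, H0) → no; 1× O (H0) → no; 1× O (H1) → no.
That gives 2 matching atoms.

2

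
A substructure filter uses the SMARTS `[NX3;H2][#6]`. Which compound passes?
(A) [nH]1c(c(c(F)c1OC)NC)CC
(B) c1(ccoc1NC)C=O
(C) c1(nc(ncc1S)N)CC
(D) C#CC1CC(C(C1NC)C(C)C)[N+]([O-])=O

[NX3;H2][#6] describes a trivalent nitrogen with two H attached to carbon (a primary amine).
(A) has an N-methylamino group (-NHCH3) but the nitrogen bears two carbons and only one H (H1), not H2.
(B) has an N-methylamino group (-NHCH3) but the nitrogen bears two carbons and only one H (H1), not H2.
(C) contains a primary amino group (-NH2), which satisfies every atom and bond constraint.
(D) has a nitro group (-[N+](=O)[O-]) but the nitrogen is [N+] with no H, not NX3H2.
So the answer is (C).

C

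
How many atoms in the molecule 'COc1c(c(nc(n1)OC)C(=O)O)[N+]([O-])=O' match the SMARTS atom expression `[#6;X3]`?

5

The query [#6;X3] means: any carbon (aromatic or not) with three total connections.
Check the 16 heavy atoms by environment: 2× n (aromatic, X2) → no; 4× c (aromatic, X3) → match; 1× C (X3) → match; 2× O (X1) → no; 3× O (X2) → no; 2× C (X4) → no; 1× N (charge +1, X3) → no; 1× O (charge -1, X1) → no.
Summing the matching environments: 4 + 1 = 5 matching atoms.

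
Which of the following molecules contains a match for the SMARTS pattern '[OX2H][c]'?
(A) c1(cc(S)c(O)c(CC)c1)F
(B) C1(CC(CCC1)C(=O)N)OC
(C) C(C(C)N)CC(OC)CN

A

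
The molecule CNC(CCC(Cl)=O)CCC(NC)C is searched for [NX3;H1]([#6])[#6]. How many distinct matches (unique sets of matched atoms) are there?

[NX3;H1]([#6])[#6] is the SMARTS for a secondary amine: a trivalent nitrogen with one H, bonded to two carbons.
The molecule carries 2 separate instances of an N-methylamino group (-NHCH3) meeting every constraint; each maps to a distinct set of atoms, giving 2 matches.

2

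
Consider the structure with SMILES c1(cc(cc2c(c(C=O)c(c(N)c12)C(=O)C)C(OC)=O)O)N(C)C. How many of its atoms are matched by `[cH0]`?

The query [cH0] means: aromatic carbon with no attached hydrogen (substituted or ring-fusion).
Check the 24 heavy atoms by environment: 8× c (aromatic, H0) → match; 2× c (aromatic, H1) → no; 2× C (H0) → no; 4× O (H0) → no; 4× C (H3) → no; 1× N (H2) → no; 1× C (H1) → no; 1× N (H0) → no; 1× O (H1) → no.
That gives 8 matching atoms.

8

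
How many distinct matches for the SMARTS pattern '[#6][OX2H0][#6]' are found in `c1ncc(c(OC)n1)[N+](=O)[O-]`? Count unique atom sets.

[#6][OX2H0][#6] is the SMARTS for an ether: an aliphatic oxygen bridging two carbons with no H on the oxygen.
Exactly one fragment in the molecule meets all constraints, giving 1 match.

1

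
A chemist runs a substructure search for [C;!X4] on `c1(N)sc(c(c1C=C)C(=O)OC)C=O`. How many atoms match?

The query [C;!X4] means: aliphatic carbon that does not have four total connections.
Check the 14 heavy atoms by environment: 1× s (aromatic, X2) → no; 4× c (aromatic, X3) → no; 4× C (X3) → match; 2× O (X1) → no; 1× O (X2) → no; 1× C (X4) → no; 1× N (X3) → no.
That gives 4 matching atoms.

4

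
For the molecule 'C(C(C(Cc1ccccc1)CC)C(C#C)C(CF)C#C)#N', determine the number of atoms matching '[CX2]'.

5

Check the 21 heavy atoms by environment: 8× C (X4) → no; 1× F (X1) → no; 6× c (aromatic, X3) → no; 5× C (X2) → match; 1× N (X1) → no.
That gives 5 matching atoms.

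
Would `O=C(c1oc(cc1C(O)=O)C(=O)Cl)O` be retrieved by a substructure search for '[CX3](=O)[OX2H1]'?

Yes

The pattern [CX3](=O)[OX2H1] describes an sp2 carbon double-bonded to O and single-bonded to an -OH oxygen — a carboxylic acid.
The molecule carries a carboxylic acid group (-C(=O)OH), whose atoms satisfy every constraint of the query, so the pattern matches.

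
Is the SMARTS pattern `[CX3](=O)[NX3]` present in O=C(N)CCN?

Yes

The pattern [CX3](=O)[NX3] describes a carbonyl carbon bonded to a trivalent nitrogen — an amide.
The molecule carries a primary amide (-C(=O)NH2), whose atoms satisfy every constraint of the query, so the pattern matches.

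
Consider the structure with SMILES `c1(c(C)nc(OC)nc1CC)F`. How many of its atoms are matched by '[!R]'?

6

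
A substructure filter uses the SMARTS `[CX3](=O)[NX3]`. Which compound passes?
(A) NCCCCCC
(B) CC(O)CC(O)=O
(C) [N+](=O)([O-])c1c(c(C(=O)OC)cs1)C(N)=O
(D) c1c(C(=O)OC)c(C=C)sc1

[CX3](=O)[NX3] describes a carbonyl carbon bonded to a trivalent nitrogen (an amide).
(A) has a primary amino group (-NH2) but the -NH2 is not attached to a carbonyl carbon.
(B) has a carboxylic acid group (-C(=O)OH) but the carbonyl is bonded to O, not to an NX3 nitrogen.
(C) contains a primary amide (-C(=O)NH2), which satisfies every atom and bond constraint.
(D) has a methyl-ester group (-C(=O)OCH3) but the carbonyl is bonded to O, not to an NX3 nitrogen.
So the answer is (C).

C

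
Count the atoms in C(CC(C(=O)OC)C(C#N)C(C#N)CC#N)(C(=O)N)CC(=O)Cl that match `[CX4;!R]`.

Check the 23 heavy atoms by environment: 8× C (X4, acyclic) → match; 3× C (X3, acyclic) → no; 3× O (X1, acyclic) → no; 1× Cl (X1, acyclic) → no; 3× C (X2, acyclic) → no; 3× N (X1, acyclic) → no; 1× O (X2, acyclic) → no; 1× N (X3, acyclic) → no.
That gives 8 matching atoms.

8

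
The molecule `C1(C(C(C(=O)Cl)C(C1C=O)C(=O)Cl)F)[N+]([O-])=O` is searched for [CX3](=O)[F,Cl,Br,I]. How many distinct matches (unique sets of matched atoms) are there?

[CX3](=O)[F,Cl,Br,I] is the SMARTS for an acyl halide: a carbonyl carbon bonded to a halogen.
The molecule carries 2 separate instances of an acyl chloride (-C(=O)Cl) meeting every constraint; each maps to a distinct set of atoms, giving 2 matches.

2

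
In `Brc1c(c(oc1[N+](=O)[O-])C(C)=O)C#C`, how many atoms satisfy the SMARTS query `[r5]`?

5

Check the 14 heavy atoms by environment: 1× o (aromatic, in 5-ring) → match; 4× c (aromatic, in 5-ring) → match; 4× C (acyclic) → no; 1× Br (acyclic) → no; 1× N (charge +1, acyclic) → no; 1× O (charge -1, acyclic) → no; 2× O (acyclic) → no.
Summing the matching environments: 1 + 4 = 5 matching atoms.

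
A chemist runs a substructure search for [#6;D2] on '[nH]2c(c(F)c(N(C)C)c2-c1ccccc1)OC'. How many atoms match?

The query [#6;D2] means: any carbon bonded to exactly two heavy atoms.
Check the 17 heavy atoms by environment: 1× n (aromatic, D2) → no; 5× c (aromatic, D3) → no; 1× N (D3) → no; 3× C (D1) → no; 1× F (D1) → no; 1× O (D2) → no; 5× c (aromatic, D2) → match.
That gives 5 matching atoms.

5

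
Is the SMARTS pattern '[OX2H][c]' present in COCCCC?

The pattern [OX2H][c] describes a hydroxyl oxygen attached to an aromatic carbon — a phenol.
The closest candidate here is a methoxy ether (-OCH3), but the oxygen has H0, not H1. No other fragment satisfies the full query, so there is no match.

No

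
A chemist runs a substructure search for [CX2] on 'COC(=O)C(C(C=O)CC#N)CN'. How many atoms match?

The query [CX2] means: C with X2: aliphatic carbon with exactly 2 total connections.
Check the 13 heavy atoms by environment: 5× C (X4) → no; 1× C (X2) → match; 1× N (X1) → no; 2× C (X3) → no; 2× O (X1) → no; 1× O (X2) → no; 1× N (X3) → no.
That gives 1 matching atom.

1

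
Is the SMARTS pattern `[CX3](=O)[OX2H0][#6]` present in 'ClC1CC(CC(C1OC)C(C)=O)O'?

No

The pattern [CX3](=O)[OX2H0][#6] describes a carbonyl carbon bonded to an oxygen that is itself bonded to carbon (no H on that O) — an ester.
The closest candidate here is a methoxy ether (-OCH3), but the ether oxygen is not adjacent to a C=O carbon. No other fragment satisfies the full query, so there is no match.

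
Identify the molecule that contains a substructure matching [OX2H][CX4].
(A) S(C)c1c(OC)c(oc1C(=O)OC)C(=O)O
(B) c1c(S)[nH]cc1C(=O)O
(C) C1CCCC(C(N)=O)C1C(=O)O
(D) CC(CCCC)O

D

[OX2H][CX4] describes a hydroxyl oxygen bound to an sp3 (X4) carbon (an aliphatic alcohol).
(A) has a carboxylic acid group (-C(=O)OH) but the -OH is on a CX3 carbonyl carbon, not a CX4 carbon.
(B) has a carboxylic acid group (-C(=O)OH) but the -OH is on a CX3 carbonyl carbon, not a CX4 carbon.
(C) has a carboxylic acid group (-C(=O)OH) but the -OH is on a CX3 carbonyl carbon, not a CX4 carbon.
(D) contains a hydroxyl group (-OH), which satisfies every atom and bond constraint.
So the answer is (D).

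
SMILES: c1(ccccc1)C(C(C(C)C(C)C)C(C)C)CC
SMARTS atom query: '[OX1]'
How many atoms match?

0

The query [OX1] means: aliphatic oxygen with one total connection — typically a carbonyl =O or an oxide.
Check the 18 heavy atoms by environment: 12× C (X4) → no; 6× c (aromatic, X3) → no.
No environment satisfies the query, so 0 matching atoms.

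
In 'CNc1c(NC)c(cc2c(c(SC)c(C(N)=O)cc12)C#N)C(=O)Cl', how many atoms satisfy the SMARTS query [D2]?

6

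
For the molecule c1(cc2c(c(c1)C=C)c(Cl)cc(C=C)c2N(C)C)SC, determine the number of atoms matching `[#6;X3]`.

The query [#6;X3] means: any carbon (aromatic or not) with three total connections.
Check the 20 heavy atoms by environment: 10× c (aromatic, X3) → match; 1× N (X3) → no; 3× C (X4) → no; 4× C (X3) → match; 1× S (X2) → no; 1× Cl (X1) → no.
Summing the matching environments: 10 + 4 = 14 matching atoms.

14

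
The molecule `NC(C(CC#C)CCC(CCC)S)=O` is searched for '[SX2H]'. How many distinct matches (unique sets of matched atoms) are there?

1

[SX2H] is the SMARTS for a thiol: an aliphatic sulfur with two connections, one being H.
Exactly one fragment in the molecule meets all constraints, giving 1 match.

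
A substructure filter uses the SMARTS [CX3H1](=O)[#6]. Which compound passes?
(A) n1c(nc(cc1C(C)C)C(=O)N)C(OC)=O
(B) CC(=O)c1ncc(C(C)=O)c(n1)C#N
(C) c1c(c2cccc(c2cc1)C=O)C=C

C

[CX3H1](=O)[#6] describes an sp2 carbon with one H, double-bonded to O and single-bonded to carbon (an aldehyde).
(A) has a methyl-ester group (-C(=O)OCH3) but the carbonyl carbon has H0, not H1.
(B) has an acetyl/ketone group (-C(=O)CH3) but the carbonyl carbon has H0 (two carbon neighbours), not H1.
(C) contains an aldehyde (-CHO), which satisfies every atom and bond constraint.
So the answer is (C).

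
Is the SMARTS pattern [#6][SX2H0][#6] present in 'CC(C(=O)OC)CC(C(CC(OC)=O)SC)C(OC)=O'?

Yes

The pattern [#6][SX2H0][#6] describes an aliphatic sulfur bridging two carbons with no H on the sulfur — a thioether.
The molecule carries a methylthio ether (-SCH3), whose atoms satisfy every constraint of the query, so the pattern matches.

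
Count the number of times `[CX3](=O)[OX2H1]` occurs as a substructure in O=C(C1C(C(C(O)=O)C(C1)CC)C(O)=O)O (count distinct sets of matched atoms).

3

[CX3](=O)[OX2H1] is the SMARTS for a carboxylic acid: an sp2 carbon double-bonded to O and single-bonded to an -OH oxygen.
The molecule carries 3 separate instances of a carboxylic acid group (-C(=O)OH) meeting every constraint; each maps to a distinct set of atoms, giving 3 matches.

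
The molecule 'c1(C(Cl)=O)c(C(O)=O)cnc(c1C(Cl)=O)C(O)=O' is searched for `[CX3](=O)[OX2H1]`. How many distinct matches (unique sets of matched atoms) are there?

[CX3](=O)[OX2H1] is the SMARTS for a carboxylic acid: an sp2 carbon double-bonded to O and single-bonded to an -OH oxygen.
The molecule carries 2 separate instances of a carboxylic acid group (-C(=O)OH) meeting every constraint; each maps to a distinct set of atoms, giving 2 matches.

2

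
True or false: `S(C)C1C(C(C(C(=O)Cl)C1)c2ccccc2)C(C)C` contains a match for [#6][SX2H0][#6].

The pattern [#6][SX2H0][#6] describes an aliphatic sulfur bridging two carbons with no H on the sulfur — a thioether.
The molecule carries a methylthio ether (-SCH3), whose atoms satisfy every constraint of the query, so the pattern matches.

True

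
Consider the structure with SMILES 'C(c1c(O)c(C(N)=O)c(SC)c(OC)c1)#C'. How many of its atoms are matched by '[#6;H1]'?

The query [#6;H1] means: any carbon bearing exactly one hydrogen.
Check the 16 heavy atoms by environment: 5× c (aromatic, H0) → no; 1× c (aromatic, H1) → match; 2× O (H0) → no; 2× C (H3) → no; 1× S (H0) → no; 2× C (H0) → no; 1× C (H1) → match; 1× N (H2) → no; 1× O (H1) → no.
Summing the matching environments: 1 + 1 = 2 matching atoms.

2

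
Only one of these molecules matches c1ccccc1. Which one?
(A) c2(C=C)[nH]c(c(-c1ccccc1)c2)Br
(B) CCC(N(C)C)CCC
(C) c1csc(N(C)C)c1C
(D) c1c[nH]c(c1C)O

c1ccccc1 describes six aromatic carbons in a ring (a benzene ring).
(A) contains a phenyl ring, which satisfies every atom and bond constraint.
(B) has a methyl group (-CH3) but no six-membered all-carbon aromatic ring is present.
(C) has a methyl group (-CH3) but no six-membered all-carbon aromatic ring is present.
(D) has a methyl group (-CH3) but no six-membered all-carbon aromatic ring is present.
So the answer is (A).

A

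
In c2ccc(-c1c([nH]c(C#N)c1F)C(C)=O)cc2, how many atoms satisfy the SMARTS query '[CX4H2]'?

0

Check the 17 heavy atoms by environment: 1× n (aromatic, H1, X3) → no; 5× c (aromatic, H0, X3) → no; 1× F (H0, X1) → no; 1× C (H0, X2) → no; 1× N (H0, X1) → no; 5× c (aromatic, H1, X3) → no; 1× C (H0, X3) → no; 1× O (H0, X1) → no; 1× C (H3, X4) → no.
No environment satisfies the query, so 0 matching atoms.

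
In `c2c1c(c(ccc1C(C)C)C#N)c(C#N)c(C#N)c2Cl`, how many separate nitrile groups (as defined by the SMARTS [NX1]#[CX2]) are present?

3

[NX1]#[CX2] is the SMARTS for a nitrile: a nitrogen triple-bonded to a two-connected carbon.
The molecule carries 3 separate instances of a nitrile (-C#N) meeting every constraint; each maps to a distinct set of atoms, giving 3 matches.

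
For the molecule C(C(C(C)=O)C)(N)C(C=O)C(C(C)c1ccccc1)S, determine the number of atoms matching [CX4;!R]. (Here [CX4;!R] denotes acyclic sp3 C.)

Check the 20 heavy atoms by environment: 8× C (X4, acyclic) → match; 6× c (aromatic, X3, in 6-ring) → no; 2× C (X3, acyclic) → no; 2× O (X1, acyclic) → no; 1× N (X3, acyclic) → no; 1× S (X2, acyclic) → no.
That gives 8 matching atoms.

8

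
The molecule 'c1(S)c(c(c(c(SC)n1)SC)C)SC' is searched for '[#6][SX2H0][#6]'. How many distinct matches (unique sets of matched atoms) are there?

[#6][SX2H0][#6] is the SMARTS for a thioether: an aliphatic sulfur bridging two carbons with no H on the sulfur.
The molecule carries 3 separate instances of a methylthio ether (-SCH3) meeting every constraint; each maps to a distinct set of atoms, giving 3 matches.

3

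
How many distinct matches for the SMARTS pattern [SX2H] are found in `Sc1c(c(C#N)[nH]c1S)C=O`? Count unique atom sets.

2

[SX2H] is the SMARTS for a thiol: an aliphatic sulfur with two connections, one being H.
The molecule carries 2 separate instances of a thiol (-SH) meeting every constraint; each maps to a distinct set of atoms, giving 2 matches.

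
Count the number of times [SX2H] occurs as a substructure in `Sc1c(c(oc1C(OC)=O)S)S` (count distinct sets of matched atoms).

3

[SX2H] is the SMARTS for a thiol: an aliphatic sulfur with two connections, one being H.
The molecule carries 3 separate instances of a thiol (-SH) meeting every constraint; each maps to a distinct set of atoms, giving 3 matches.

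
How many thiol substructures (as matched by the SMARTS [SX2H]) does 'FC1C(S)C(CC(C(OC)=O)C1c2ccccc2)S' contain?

[SX2H] is the SMARTS for a thiol: an aliphatic sulfur with two connections, one being H.
The molecule carries 2 separate instances of a thiol (-SH) meeting every constraint; each maps to a distinct set of atoms, giving 2 matches.

2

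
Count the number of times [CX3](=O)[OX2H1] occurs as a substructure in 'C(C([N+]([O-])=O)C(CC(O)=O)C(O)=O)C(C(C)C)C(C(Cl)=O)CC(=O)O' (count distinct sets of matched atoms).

3

[CX3](=O)[OX2H1] is the SMARTS for a carboxylic acid: an sp2 carbon double-bonded to O and single-bonded to an -OH oxygen.
The molecule carries 3 separate instances of a carboxylic acid group (-C(=O)OH) meeting every constraint; each maps to a distinct set of atoms, giving 3 matches.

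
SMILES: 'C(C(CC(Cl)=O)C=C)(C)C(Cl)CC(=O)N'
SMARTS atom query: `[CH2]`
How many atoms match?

3

Check the 15 heavy atoms by environment: 3× C (H2) → match; 4× C (H1) → no; 1× C (H3) → no; 2× Cl (H0) → no; 2× C (H0) → no; 2× O (H0) → no; 1× N (H2) → no.
That gives 3 matching atoms.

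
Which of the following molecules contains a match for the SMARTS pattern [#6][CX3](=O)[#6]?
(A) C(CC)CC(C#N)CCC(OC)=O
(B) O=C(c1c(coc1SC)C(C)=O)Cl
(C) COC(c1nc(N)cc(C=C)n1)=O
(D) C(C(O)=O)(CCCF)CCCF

[#6][CX3](=O)[#6] describes a carbonyl carbon (no H) flanked by two carbons (a ketone).
(A) has a methyl-ester group (-C(=O)OCH3) but one neighbour of the carbonyl carbon is O, not C.
(B) contains an acetyl/ketone group (-C(=O)CH3), which satisfies every atom and bond constraint.
(C) has a methyl-ester group (-C(=O)OCH3) but one neighbour of the carbonyl carbon is O, not C.
(D) has a carboxylic acid group (-C(=O)OH) but one neighbour of the carbonyl carbon is O, not C.
So the answer is (B).

B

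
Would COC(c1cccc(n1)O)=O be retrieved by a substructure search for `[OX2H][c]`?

Yes

The pattern [OX2H][c] describes a hydroxyl oxygen attached to an aromatic carbon — a phenol.
The molecule carries a hydroxyl group (-OH), whose atoms satisfy every constraint of the query, so the pattern matches.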